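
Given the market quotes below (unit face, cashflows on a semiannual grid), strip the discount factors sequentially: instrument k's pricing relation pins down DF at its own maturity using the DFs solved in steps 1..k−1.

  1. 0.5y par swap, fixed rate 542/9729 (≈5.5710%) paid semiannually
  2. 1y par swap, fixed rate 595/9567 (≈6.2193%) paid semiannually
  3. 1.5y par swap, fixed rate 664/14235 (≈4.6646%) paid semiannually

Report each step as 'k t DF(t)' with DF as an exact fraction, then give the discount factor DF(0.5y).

step 1 [0.5y] swap r/2=271/9729: DF=(1 − 271/9729·(0))/(1+271/9729) = 9729/10000 ≈ 0.972900
step 2 [1y] swap r/2=595/19134: DF=(1 − 595/19134·(0.972900))/(1+595/19134) = 1881/2000 ≈ 0.940500
step 3 [1.5y] swap r/2=332/14235: DF=(1 − 332/14235·(0.972900+0.940500))/(1+332/14235) = 1167/1250 ≈ 0.933600

1 1/2 9729/10000
2 1 1881/2000
3 3/2 1167/1250
DF(0.5y) = 9729/10000 ≈ 0.972900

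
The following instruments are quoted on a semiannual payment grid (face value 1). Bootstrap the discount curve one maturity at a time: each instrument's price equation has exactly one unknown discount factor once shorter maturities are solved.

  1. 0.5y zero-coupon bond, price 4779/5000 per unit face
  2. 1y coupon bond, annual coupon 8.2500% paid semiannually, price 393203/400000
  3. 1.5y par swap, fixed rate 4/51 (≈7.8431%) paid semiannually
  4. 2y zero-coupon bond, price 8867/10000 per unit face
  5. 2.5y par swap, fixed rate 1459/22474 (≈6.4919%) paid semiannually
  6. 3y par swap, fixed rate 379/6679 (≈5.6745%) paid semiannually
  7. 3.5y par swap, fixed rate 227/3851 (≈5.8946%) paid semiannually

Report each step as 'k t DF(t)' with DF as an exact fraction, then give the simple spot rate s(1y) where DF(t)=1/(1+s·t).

step 1 [0.5y] zero: DF = P = 4779/5000 ≈ 0.955800
step 2 [1y] bond c/2=33/800: DF=(393203/400000 − 33/800·(0.955800))/(1+33/800) = 4531/5000 ≈ 0.906200
step 3 [1.5y] swap r/2=2/51: DF=(1 − 2/51·(0.955800+0.906200))/(1+2/51) = 223/250 ≈ 0.892000
step 4 [2y] zero: DF = P = 8867/10000 ≈ 0.886700
step 5 [2.5y] swap r/2=1459/44948: DF=(1 − 1459/44948·(0.955800+0.906200+0.892000+0.886700))/(1+1459/44948) = 8541/10000 ≈ 0.854100
step 6 [3y] swap r/2=379/13358: DF=(1 − 379/13358·(0.955800+0.906200+0.892000+0.886700+0.854100))/(1+379/13358) = 2121/2500 ≈ 0.848400
step 7 [3.5y] swap r/2=227/7702: DF=(1 − 227/7702·(0.955800+0.906200+0.892000+0.886700+0.854100+0.848400))/(1+227/7702) = 1023/1250 ≈ 0.818400

1 1/2 4779/5000
2 1 4531/5000
3 3/2 223/250
4 2 8867/10000
5 5/2 8541/10000
6 3 2121/2500
7 7/2 1023/1250
s(1y) = (1/(4531/5000) − 1)/(1) = 469/4531 ≈ 10.3509%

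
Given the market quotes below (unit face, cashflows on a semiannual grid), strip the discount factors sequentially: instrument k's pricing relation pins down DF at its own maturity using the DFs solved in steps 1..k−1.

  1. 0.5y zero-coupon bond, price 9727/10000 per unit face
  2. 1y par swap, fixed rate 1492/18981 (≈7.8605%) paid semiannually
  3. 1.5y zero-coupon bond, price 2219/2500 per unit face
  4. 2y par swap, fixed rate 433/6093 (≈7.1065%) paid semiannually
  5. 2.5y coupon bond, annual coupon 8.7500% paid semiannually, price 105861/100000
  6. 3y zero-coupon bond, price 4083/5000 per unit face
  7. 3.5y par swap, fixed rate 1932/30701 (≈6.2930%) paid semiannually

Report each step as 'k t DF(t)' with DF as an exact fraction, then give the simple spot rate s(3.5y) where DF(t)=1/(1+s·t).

step 1 [0.5y] zero: DF = P = 9727/10000 ≈ 0.972700
step 2 [1y] swap r/2=746/18981: DF=(1 − 746/18981·(0.972700))/(1+746/18981) = 4627/5000 ≈ 0.925400
step 3 [1.5y] zero: DF = P = 2219/2500 ≈ 0.887600
step 4 [2y] swap r/2=433/12186: DF=(1 − 433/12186·(0.972700+0.925400+0.887600))/(1+433/12186) = 8701/10000 ≈ 0.870100
step 5 [2.5y] bond c/2=7/160: DF=(105861/100000 − 7/160·(0.972700+0.925400+0.887600+0.870100))/(1+7/160) = 861/1000 ≈ 0.861000
step 6 [3y] zero: DF = P = 4083/5000 ≈ 0.816600
step 7 [3.5y] swap r/2=966/30701: DF=(1 − 966/30701·(0.972700+0.925400+0.887600+0.870100+0.861000+0.816600))/(1+966/30701) = 2017/2500 ≈ 0.806800

1 1/2 9727/10000
2 1 4627/5000
3 3/2 2219/2500
4 2 8701/10000
5 5/2 861/1000
6 3 4083/5000
7 7/2 2017/2500
s(3.5y) = (1/(2017/2500) − 1)/(7/2) = 138/2017 ≈ 6.8418%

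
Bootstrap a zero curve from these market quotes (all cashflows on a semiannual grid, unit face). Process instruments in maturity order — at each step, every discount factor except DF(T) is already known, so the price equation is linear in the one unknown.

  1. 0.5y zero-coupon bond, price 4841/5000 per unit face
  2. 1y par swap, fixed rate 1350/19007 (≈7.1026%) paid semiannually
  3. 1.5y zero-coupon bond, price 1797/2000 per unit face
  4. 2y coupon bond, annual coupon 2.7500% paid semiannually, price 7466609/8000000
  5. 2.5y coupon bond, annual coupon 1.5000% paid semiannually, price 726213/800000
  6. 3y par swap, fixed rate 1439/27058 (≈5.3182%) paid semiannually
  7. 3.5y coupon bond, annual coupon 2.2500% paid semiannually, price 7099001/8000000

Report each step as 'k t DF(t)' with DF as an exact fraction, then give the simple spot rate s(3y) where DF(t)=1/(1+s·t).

step 1 [0.5y] zero: DF = P = 4841/5000 ≈ 0.968200
step 2 [1y] swap r/2=675/19007: DF=(1 − 675/19007·(0.968200))/(1+675/19007) = 373/400 ≈ 0.932500
step 3 [1.5y] zero: DF = P = 1797/2000 ≈ 0.898500
step 4 [2y] bond c/2=11/800: DF=(7466609/8000000 − 11/800·(0.968200+0.932500+0.898500))/(1+11/800) = 8827/10000 ≈ 0.882700
step 5 [2.5y] bond c/2=3/400: DF=(726213/800000 − 3/400·(0.968200+0.932500+0.898500+0.882700))/(1+3/400) = 546/625 ≈ 0.873600
step 6 [3y] swap r/2=1439/54116: DF=(1 − 1439/54116·(0.968200+0.932500+0.898500+0.882700+0.873600))/(1+1439/54116) = 8561/10000 ≈ 0.856100
step 7 [3.5y] bond c/2=9/800: DF=(7099001/8000000 − 9/800·(0.968200+0.932500+0.898500+0.882700+0.873600+0.856100))/(1+9/800) = 8173/10000 ≈ 0.817300

1 1/2 4841/5000
2 1 373/400
3 3/2 1797/2000
4 2 8827/10000
5 5/2 546/625
6 3 8561/10000
7 7/2 8173/10000
s(3y) = (1/(8561/10000) − 1)/(3) = 1439/25683 ≈ 5.6029%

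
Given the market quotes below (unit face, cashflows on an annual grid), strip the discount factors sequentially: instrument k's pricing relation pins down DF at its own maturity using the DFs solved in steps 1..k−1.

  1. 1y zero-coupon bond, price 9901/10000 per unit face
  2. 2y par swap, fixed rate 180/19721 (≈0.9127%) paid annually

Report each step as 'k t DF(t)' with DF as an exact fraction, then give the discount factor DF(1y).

1 1 9901/10000
2 2 491/500
DF(1y) = 9901/10000 ≈ 0.990100

step 1 [1y] zero: DF = P = 9901/10000 ≈ 0.990100
step 2 [2y] swap r/1=180/19721: DF=(1 − 180/19721·(0.990100))/(1+180/19721) = 491/500 ≈ 0.982000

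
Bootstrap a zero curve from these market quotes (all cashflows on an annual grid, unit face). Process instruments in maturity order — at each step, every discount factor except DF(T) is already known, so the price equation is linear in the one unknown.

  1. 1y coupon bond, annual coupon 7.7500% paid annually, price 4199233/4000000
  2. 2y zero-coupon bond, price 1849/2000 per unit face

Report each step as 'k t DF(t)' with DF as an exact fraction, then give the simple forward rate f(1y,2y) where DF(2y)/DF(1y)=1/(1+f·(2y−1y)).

step 1 [1y] bond c/1=31/400: DF=(4199233/4000000 − 31/400·(0))/(1+31/400) = 9743/10000 ≈ 0.974300
step 2 [2y] zero: DF = P = 1849/2000 ≈ 0.924500

1 1 9743/10000
2 2 1849/2000
f(1y,2y) = ((9743/10000)/(1849/2000) − 1)/(1) = 498/9245 ≈ 5.3867%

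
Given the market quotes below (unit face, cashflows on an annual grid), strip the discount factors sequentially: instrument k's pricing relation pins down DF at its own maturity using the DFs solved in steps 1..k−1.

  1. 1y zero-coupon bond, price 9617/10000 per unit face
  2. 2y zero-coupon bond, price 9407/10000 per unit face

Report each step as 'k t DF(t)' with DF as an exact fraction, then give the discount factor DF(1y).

1 1 9617/10000
2 2 9407/10000
DF(1y) = 9617/10000 ≈ 0.961700

step 1 [1y] zero: DF = P = 9617/10000 ≈ 0.961700
step 2 [2y] zero: DF = P = 9407/10000 ≈ 0.940700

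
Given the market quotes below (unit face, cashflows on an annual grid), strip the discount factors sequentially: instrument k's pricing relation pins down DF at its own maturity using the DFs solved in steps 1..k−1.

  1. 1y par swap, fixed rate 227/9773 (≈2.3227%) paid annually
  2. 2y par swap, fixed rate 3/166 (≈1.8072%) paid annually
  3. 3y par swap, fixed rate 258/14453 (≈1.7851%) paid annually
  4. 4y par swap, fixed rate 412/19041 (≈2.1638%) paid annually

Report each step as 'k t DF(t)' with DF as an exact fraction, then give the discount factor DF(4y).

step 1 [1y] swap r/1=227/9773: DF=(1 − 227/9773·(0))/(1+227/9773) = 9773/10000 ≈ 0.977300
step 2 [2y] swap r/1=3/166: DF=(1 − 3/166·(0.977300))/(1+3/166) = 9649/10000 ≈ 0.964900
step 3 [3y] swap r/1=258/14453: DF=(1 − 258/14453·(0.977300+0.964900))/(1+258/14453) = 2371/2500 ≈ 0.948400
step 4 [4y] swap r/1=412/19041: DF=(1 − 412/19041·(0.977300+0.964900+0.948400))/(1+412/19041) = 1147/1250 ≈ 0.917600

1 1 9773/10000
2 2 9649/10000
3 3 2371/2500
4 4 1147/1250
DF(4y) = 1147/1250 ≈ 0.917600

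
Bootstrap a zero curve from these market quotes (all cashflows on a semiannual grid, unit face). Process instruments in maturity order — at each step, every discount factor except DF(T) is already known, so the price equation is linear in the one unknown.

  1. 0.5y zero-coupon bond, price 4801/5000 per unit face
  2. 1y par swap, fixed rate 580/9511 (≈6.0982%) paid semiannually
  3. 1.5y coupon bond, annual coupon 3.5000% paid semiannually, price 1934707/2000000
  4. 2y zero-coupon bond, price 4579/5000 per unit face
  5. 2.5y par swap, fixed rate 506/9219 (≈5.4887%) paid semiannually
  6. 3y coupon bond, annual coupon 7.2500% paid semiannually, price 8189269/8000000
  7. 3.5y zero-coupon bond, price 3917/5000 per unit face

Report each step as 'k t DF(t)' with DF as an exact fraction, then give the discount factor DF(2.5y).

1 1/2 4801/5000
2 1 471/500
3 3/2 459/500
4 2 4579/5000
5 5/2 1747/2000
6 3 4133/5000
7 7/2 3917/5000
DF(2.5y) = 1747/2000 ≈ 0.873500

step 1 [0.5y] zero: DF = P = 4801/5000 ≈ 0.960200
step 2 [1y] swap r/2=290/9511: DF=(1 − 290/9511·(0.960200))/(1+290/9511) = 471/500 ≈ 0.942000
step 3 [1.5y] bond c/2=7/400: DF=(1934707/2000000 − 7/400·(0.960200+0.942000))/(1+7/400) = 459/500 ≈ 0.918000
step 4 [2y] zero: DF = P = 4579/5000 ≈ 0.915800
step 5 [2.5y] swap r/2=253/9219: DF=(1 − 253/9219·(0.960200+0.942000+0.918000+0.915800))/(1+253/9219) = 1747/2000 ≈ 0.873500
step 6 [3y] bond c/2=29/800: DF=(8189269/8000000 − 29/800·(0.960200+0.942000+0.918000+0.915800+0.873500))/(1+29/800) = 4133/5000 ≈ 0.826600
step 7 [3.5y] zero: DF = P = 3917/5000 ≈ 0.783400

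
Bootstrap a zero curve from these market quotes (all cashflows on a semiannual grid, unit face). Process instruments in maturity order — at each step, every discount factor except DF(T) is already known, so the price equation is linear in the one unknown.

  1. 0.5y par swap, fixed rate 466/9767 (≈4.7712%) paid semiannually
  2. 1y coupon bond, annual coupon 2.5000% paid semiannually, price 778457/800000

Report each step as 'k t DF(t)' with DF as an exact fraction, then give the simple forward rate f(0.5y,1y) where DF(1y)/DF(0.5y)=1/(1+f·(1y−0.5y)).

step 1 [0.5y] swap r/2=233/9767: DF=(1 − 233/9767·(0))/(1+233/9767) = 9767/10000 ≈ 0.976700
step 2 [1y] bond c/2=1/80: DF=(778457/800000 − 1/80·(0.976700))/(1+1/80) = 949/1000 ≈ 0.949000

1 1/2 9767/10000
2 1 949/1000
f(0.5y,1y) = ((9767/10000)/(949/1000) − 1)/(1/2) = 277/4745 ≈ 5.8377%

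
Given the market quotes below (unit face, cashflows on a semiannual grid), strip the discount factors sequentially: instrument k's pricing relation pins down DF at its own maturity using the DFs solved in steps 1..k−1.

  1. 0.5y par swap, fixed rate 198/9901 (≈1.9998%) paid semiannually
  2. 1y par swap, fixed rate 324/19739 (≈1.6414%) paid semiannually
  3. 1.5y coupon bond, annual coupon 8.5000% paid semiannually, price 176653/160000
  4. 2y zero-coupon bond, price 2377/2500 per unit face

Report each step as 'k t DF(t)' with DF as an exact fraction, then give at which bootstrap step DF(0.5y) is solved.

step 1 [0.5y] swap r/2=99/9901: DF=(1 − 99/9901·(0))/(1+99/9901) = 9901/10000 ≈ 0.990100
step 2 [1y] swap r/2=162/19739: DF=(1 − 162/19739·(0.990100))/(1+162/19739) = 4919/5000 ≈ 0.983800
step 3 [1.5y] bond c/2=17/400: DF=(176653/160000 − 17/400·(0.990100+0.983800))/(1+17/400) = 4893/5000 ≈ 0.978600
step 4 [2y] zero: DF = P = 2377/2500 ≈ 0.950800

1 1/2 9901/10000
2 1 4919/5000
3 3/2 4893/5000
4 2 2377/2500
DF(0.5y) is solved at step 1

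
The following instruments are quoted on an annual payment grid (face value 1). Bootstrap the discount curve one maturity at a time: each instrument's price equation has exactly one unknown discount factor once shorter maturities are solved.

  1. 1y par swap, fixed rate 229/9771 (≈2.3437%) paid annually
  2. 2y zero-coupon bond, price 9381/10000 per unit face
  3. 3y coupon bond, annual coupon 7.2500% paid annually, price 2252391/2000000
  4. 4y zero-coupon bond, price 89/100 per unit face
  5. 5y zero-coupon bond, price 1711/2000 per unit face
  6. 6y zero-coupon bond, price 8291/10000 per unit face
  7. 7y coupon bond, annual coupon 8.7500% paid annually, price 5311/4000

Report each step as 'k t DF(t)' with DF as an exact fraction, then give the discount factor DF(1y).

1 1 9771/10000
2 2 9381/10000
3 3 4603/5000
4 4 89/100
5 5 1711/2000
6 6 8291/10000
7 7 491/625
DF(1y) = 9771/10000 ≈ 0.977100

step 1 [1y] swap r/1=229/9771: DF=(1 − 229/9771·(0))/(1+229/9771) = 9771/10000 ≈ 0.977100
step 2 [2y] zero: DF = P = 9381/10000 ≈ 0.938100
step 3 [3y] bond c/1=29/400: DF=(2252391/2000000 − 29/400·(0.977100+0.938100))/(1+29/400) = 4603/5000 ≈ 0.920600
step 4 [4y] zero: DF = P = 89/100 ≈ 0.890000
step 5 [5y] zero: DF = P = 1711/2000 ≈ 0.855500
step 6 [6y] zero: DF = P = 8291/10000 ≈ 0.829100
step 7 [7y] bond c/1=7/80: DF=(5311/4000 − 7/80·(0.977100+0.938100+0.920600+0.890000+0.855500+0.829100))/(1+7/80) = 491/625 ≈ 0.785600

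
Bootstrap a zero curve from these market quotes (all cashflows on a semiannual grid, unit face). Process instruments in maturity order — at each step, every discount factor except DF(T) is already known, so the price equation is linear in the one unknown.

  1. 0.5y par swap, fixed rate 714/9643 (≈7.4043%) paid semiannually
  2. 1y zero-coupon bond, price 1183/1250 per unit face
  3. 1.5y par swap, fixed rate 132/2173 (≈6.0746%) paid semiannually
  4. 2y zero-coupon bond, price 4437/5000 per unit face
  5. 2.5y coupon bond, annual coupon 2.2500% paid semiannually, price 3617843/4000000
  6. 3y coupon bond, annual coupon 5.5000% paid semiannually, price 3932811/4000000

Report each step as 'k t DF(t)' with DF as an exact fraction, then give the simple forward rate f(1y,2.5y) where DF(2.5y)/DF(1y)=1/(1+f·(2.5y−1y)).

step 1 [0.5y] swap r/2=357/9643: DF=(1 − 357/9643·(0))/(1+357/9643) = 9643/10000 ≈ 0.964300
step 2 [1y] zero: DF = P = 1183/1250 ≈ 0.946400
step 3 [1.5y] swap r/2=66/2173: DF=(1 − 66/2173·(0.964300+0.946400))/(1+66/2173) = 4571/5000 ≈ 0.914200
step 4 [2y] zero: DF = P = 4437/5000 ≈ 0.887400
step 5 [2.5y] bond c/2=9/800: DF=(3617843/4000000 − 9/800·(0.964300+0.946400+0.914200+0.887400))/(1+9/800) = 8531/10000 ≈ 0.853100
step 6 [3y] bond c/2=11/400: DF=(3932811/4000000 − 11/400·(0.964300+0.946400+0.914200+0.887400+0.853100))/(1+11/400) = 8347/10000 ≈ 0.834700

1 1/2 9643/10000
2 1 1183/1250
3 3/2 4571/5000
4 2 4437/5000
5 5/2 8531/10000
6 3 8347/10000
f(1y,2.5y) = ((1183/1250)/(8531/10000) − 1)/(3/2) = 622/8531 ≈ 7.2911%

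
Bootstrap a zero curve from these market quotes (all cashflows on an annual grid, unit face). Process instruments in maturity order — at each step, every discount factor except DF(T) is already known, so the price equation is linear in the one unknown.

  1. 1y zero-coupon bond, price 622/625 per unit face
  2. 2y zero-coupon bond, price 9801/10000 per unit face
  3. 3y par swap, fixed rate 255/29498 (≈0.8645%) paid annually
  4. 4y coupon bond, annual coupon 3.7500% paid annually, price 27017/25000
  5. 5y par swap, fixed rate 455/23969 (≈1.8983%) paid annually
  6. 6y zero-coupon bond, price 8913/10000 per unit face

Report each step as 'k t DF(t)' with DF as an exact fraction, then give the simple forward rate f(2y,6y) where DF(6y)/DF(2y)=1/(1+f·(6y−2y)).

step 1 [1y] zero: DF = P = 622/625 ≈ 0.995200
step 2 [2y] zero: DF = P = 9801/10000 ≈ 0.980100
step 3 [3y] swap r/1=255/29498: DF=(1 − 255/29498·(0.995200+0.980100))/(1+255/29498) = 1949/2000 ≈ 0.974500
step 4 [4y] bond c/1=3/80: DF=(27017/25000 − 3/80·(0.995200+0.980100+0.974500))/(1+3/80) = 187/200 ≈ 0.935000
step 5 [5y] swap r/1=455/23969: DF=(1 − 455/23969·(0.995200+0.980100+0.974500+0.935000))/(1+455/23969) = 909/1000 ≈ 0.909000
step 6 [6y] zero: DF = P = 8913/10000 ≈ 0.891300

1 1 622/625
2 2 9801/10000
3 3 1949/2000
4 4 187/200
5 5 909/1000
6 6 8913/10000
f(2y,6y) = ((9801/10000)/(8913/10000) − 1)/(4) = 74/2971 ≈ 2.4907%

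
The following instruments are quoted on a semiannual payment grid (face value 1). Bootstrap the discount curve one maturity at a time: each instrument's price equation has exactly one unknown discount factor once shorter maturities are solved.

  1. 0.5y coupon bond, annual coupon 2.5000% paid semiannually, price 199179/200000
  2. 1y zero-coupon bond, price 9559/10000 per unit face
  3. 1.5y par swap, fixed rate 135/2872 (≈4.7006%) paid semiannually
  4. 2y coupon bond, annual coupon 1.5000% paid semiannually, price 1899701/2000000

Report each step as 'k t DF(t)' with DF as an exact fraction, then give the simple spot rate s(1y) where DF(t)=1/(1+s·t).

1 1/2 2459/2500
2 1 9559/10000
3 3/2 373/400
4 2 4607/5000
s(1y) = (1/(9559/10000) − 1)/(1) = 441/9559 ≈ 4.6135%

step 1 [0.5y] bond c/2=1/80: DF=(199179/200000 − 1/80·(0))/(1+1/80) = 2459/2500 ≈ 0.983600
step 2 [1y] zero: DF = P = 9559/10000 ≈ 0.955900
step 3 [1.5y] swap r/2=135/5744: DF=(1 − 135/5744·(0.983600+0.955900))/(1+135/5744) = 373/400 ≈ 0.932500
step 4 [2y] bond c/2=3/400: DF=(1899701/2000000 − 3/400·(0.983600+0.955900+0.932500))/(1+3/400) = 4607/5000 ≈ 0.921400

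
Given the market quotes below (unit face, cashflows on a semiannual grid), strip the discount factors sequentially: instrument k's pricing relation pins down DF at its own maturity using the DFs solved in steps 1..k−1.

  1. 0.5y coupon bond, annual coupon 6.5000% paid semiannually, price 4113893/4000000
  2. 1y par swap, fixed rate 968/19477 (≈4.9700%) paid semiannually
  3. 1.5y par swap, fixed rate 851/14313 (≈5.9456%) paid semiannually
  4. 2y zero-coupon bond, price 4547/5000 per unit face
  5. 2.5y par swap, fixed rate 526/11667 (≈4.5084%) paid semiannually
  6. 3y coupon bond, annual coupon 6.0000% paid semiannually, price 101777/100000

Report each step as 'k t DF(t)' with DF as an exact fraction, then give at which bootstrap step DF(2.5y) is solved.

1 1/2 9961/10000
2 1 2379/2500
3 3/2 9149/10000
4 2 4547/5000
5 5/2 2237/2500
6 3 4261/5000
DF(2.5y) is solved at step 5

step 1 [0.5y] bond c/2=13/400: DF=(4113893/4000000 − 13/400·(0))/(1+13/400) = 9961/10000 ≈ 0.996100
step 2 [1y] swap r/2=484/19477: DF=(1 − 484/19477·(0.996100))/(1+484/19477) = 2379/2500 ≈ 0.951600
step 3 [1.5y] swap r/2=851/28626: DF=(1 − 851/28626·(0.996100+0.951600))/(1+851/28626) = 9149/10000 ≈ 0.914900
step 4 [2y] zero: DF = P = 4547/5000 ≈ 0.909400
step 5 [2.5y] swap r/2=263/11667: DF=(1 − 263/11667·(0.996100+0.951600+0.914900+0.909400))/(1+263/11667) = 2237/2500 ≈ 0.894800
step 6 [3y] bond c/2=3/100: DF=(101777/100000 − 3/100·(0.996100+0.951600+0.914900+0.909400+0.894800))/(1+3/100) = 4261/5000 ≈ 0.852200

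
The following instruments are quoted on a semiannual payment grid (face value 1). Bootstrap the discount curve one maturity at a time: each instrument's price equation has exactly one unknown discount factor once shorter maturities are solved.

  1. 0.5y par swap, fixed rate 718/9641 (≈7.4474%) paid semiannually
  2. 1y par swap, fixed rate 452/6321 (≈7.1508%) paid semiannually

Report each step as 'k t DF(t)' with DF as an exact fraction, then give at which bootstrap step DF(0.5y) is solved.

step 1 [0.5y] swap r/2=359/9641: DF=(1 − 359/9641·(0))/(1+359/9641) = 9641/10000 ≈ 0.964100
step 2 [1y] swap r/2=226/6321: DF=(1 − 226/6321·(0.964100))/(1+226/6321) = 4661/5000 ≈ 0.932200

1 1/2 9641/10000
2 1 4661/5000
DF(0.5y) is solved at step 1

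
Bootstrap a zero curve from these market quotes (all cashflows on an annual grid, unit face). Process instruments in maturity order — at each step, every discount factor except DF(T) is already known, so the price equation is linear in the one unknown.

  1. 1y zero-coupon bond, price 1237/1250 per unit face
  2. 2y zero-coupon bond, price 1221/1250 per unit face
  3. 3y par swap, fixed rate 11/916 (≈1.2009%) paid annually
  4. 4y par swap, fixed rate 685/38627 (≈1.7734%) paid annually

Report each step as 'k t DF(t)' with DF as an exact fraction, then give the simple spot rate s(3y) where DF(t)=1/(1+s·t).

step 1 [1y] zero: DF = P = 1237/1250 ≈ 0.989600
step 2 [2y] zero: DF = P = 1221/1250 ≈ 0.976800
step 3 [3y] swap r/1=11/916: DF=(1 − 11/916·(0.989600+0.976800))/(1+11/916) = 603/625 ≈ 0.964800
step 4 [4y] swap r/1=685/38627: DF=(1 − 685/38627·(0.989600+0.976800+0.964800))/(1+685/38627) = 1863/2000 ≈ 0.931500

1 1 1237/1250
2 2 1221/1250
3 3 603/625
4 4 1863/2000
s(3y) = (1/(603/625) − 1)/(3) = 22/1809 ≈ 1.2161%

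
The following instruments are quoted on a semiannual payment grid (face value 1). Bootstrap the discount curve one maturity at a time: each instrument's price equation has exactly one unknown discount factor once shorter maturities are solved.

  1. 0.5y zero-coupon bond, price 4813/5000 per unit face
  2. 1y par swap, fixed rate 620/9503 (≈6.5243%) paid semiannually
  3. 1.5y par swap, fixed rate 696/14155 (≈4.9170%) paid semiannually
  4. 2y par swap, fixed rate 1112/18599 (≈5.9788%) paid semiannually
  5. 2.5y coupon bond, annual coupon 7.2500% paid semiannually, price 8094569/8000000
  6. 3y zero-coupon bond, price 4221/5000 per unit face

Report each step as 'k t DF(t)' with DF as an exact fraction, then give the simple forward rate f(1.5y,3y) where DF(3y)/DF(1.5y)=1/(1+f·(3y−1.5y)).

1 1/2 4813/5000
2 1 469/500
3 3/2 1163/1250
4 2 1111/1250
5 5/2 8463/10000
6 3 4221/5000
f(1.5y,3y) = ((1163/1250)/(4221/5000) − 1)/(3/2) = 862/12663 ≈ 6.8072%

step 1 [0.5y] zero: DF = P = 4813/5000 ≈ 0.962600
step 2 [1y] swap r/2=310/9503: DF=(1 − 310/9503·(0.962600))/(1+310/9503) = 469/500 ≈ 0.938000
step 3 [1.5y] swap r/2=348/14155: DF=(1 − 348/14155·(0.962600+0.938000))/(1+348/14155) = 1163/1250 ≈ 0.930400
step 4 [2y] swap r/2=556/18599: DF=(1 − 556/18599·(0.962600+0.938000+0.930400))/(1+556/18599) = 1111/1250 ≈ 0.888800
step 5 [2.5y] bond c/2=29/800: DF=(8094569/8000000 − 29/800·(0.962600+0.938000+0.930400+0.888800))/(1+29/800) = 8463/10000 ≈ 0.846300
step 6 [3y] zero: DF = P = 4221/5000 ≈ 0.844200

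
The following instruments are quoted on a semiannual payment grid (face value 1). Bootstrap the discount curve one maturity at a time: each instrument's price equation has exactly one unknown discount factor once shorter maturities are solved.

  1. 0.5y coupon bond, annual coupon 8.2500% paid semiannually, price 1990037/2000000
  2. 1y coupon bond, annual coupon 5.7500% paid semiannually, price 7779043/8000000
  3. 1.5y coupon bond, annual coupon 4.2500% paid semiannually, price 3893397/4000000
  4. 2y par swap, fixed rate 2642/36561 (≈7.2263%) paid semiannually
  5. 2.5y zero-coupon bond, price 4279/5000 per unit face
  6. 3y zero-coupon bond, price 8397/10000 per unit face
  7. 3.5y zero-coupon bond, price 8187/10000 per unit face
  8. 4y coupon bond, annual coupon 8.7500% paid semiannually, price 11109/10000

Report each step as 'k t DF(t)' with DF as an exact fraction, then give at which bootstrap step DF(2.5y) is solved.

step 1 [0.5y] bond c/2=33/800: DF=(1990037/2000000 − 33/800·(0))/(1+33/800) = 2389/2500 ≈ 0.955600
step 2 [1y] bond c/2=23/800: DF=(7779043/8000000 − 23/800·(0.955600))/(1+23/800) = 1837/2000 ≈ 0.918500
step 3 [1.5y] bond c/2=17/800: DF=(3893397/4000000 − 17/800·(0.955600+0.918500))/(1+17/800) = 9141/10000 ≈ 0.914100
step 4 [2y] swap r/2=1321/36561: DF=(1 − 1321/36561·(0.955600+0.918500+0.914100))/(1+1321/36561) = 8679/10000 ≈ 0.867900
step 5 [2.5y] zero: DF = P = 4279/5000 ≈ 0.855800
step 6 [3y] zero: DF = P = 8397/10000 ≈ 0.839700
step 7 [3.5y] zero: DF = P = 8187/10000 ≈ 0.818700
step 8 [4y] bond c/2=7/160: DF=(11109/10000 − 7/160·(0.955600+0.918500+0.914100+0.867900+0.855800+0.839700+0.818700))/(1+7/160) = 8057/10000 ≈ 0.805700

1 1/2 2389/2500
2 1 1837/2000
3 3/2 9141/10000
4 2 8679/10000
5 5/2 4279/5000
6 3 8397/10000
7 7/2 8187/10000
8 4 8057/10000
DF(2.5y) is solved at step 5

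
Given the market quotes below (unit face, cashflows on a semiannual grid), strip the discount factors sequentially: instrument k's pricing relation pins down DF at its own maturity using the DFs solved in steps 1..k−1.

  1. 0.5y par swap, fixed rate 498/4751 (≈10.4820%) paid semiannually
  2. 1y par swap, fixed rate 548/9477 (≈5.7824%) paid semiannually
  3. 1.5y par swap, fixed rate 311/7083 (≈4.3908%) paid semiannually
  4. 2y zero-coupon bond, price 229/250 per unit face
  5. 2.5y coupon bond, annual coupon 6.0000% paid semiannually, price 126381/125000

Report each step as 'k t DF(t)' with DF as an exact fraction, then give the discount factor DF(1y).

step 1 [0.5y] swap r/2=249/4751: DF=(1 − 249/4751·(0))/(1+249/4751) = 4751/5000 ≈ 0.950200
step 2 [1y] swap r/2=274/9477: DF=(1 − 274/9477·(0.950200))/(1+274/9477) = 2363/2500 ≈ 0.945200
step 3 [1.5y] swap r/2=311/14166: DF=(1 − 311/14166·(0.950200+0.945200))/(1+311/14166) = 4689/5000 ≈ 0.937800
step 4 [2y] zero: DF = P = 229/250 ≈ 0.916000
step 5 [2.5y] bond c/2=3/100: DF=(126381/125000 − 3/100·(0.950200+0.945200+0.937800+0.916000))/(1+3/100) = 2181/2500 ≈ 0.872400

1 1/2 4751/5000
2 1 2363/2500
3 3/2 4689/5000
4 2 229/250
5 5/2 2181/2500
DF(1y) = 2363/2500 ≈ 0.945200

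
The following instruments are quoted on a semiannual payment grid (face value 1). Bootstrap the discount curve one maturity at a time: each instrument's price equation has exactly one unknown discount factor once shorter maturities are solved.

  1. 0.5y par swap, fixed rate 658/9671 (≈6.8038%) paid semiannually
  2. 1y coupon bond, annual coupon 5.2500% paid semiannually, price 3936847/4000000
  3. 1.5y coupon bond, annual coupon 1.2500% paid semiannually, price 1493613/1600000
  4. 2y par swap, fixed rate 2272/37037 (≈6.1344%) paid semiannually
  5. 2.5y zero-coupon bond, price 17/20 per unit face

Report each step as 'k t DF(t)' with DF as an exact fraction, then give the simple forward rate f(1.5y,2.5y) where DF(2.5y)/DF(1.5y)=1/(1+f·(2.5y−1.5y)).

1 1/2 9671/10000
2 1 9343/10000
3 3/2 9159/10000
4 2 554/625
5 5/2 17/20
f(1.5y,2.5y) = ((9159/10000)/(17/20) − 1)/(1) = 659/8500 ≈ 7.7529%

step 1 [0.5y] swap r/2=329/9671: DF=(1 − 329/9671·(0))/(1+329/9671) = 9671/10000 ≈ 0.967100
step 2 [1y] bond c/2=21/800: DF=(3936847/4000000 − 21/800·(0.967100))/(1+21/800) = 9343/10000 ≈ 0.934300
step 3 [1.5y] bond c/2=1/160: DF=(1493613/1600000 − 1/160·(0.967100+0.934300))/(1+1/160) = 9159/10000 ≈ 0.915900
step 4 [2y] swap r/2=1136/37037: DF=(1 − 1136/37037·(0.967100+0.934300+0.915900))/(1+1136/37037) = 554/625 ≈ 0.886400
step 5 [2.5y] zero: DF = P = 17/20 ≈ 0.850000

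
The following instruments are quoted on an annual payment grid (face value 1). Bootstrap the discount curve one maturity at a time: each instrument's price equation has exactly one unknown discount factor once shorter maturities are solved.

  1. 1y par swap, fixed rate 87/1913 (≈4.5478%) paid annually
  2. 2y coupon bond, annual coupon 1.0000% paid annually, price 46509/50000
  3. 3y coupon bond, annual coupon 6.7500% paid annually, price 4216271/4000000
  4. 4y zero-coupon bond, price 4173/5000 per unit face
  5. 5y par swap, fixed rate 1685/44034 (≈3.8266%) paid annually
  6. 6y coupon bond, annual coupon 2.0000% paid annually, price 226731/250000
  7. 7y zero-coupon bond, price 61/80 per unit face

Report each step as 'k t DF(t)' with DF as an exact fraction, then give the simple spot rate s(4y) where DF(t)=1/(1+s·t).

1 1 1913/2000
2 2 1823/2000
3 3 8693/10000
4 4 4173/5000
5 5 1663/2000
6 6 2007/2500
7 7 61/80
s(4y) = (1/(4173/5000) − 1)/(4) = 827/16692 ≈ 4.9545%

step 1 [1y] swap r/1=87/1913: DF=(1 − 87/1913·(0))/(1+87/1913) = 1913/2000 ≈ 0.956500
step 2 [2y] bond c/1=1/100: DF=(46509/50000 − 1/100·(0.956500))/(1+1/100) = 1823/2000 ≈ 0.911500
step 3 [3y] bond c/1=27/400: DF=(4216271/4000000 − 27/400·(0.956500+0.911500))/(1+27/400) = 8693/10000 ≈ 0.869300
step 4 [4y] zero: DF = P = 4173/5000 ≈ 0.834600
step 5 [5y] swap r/1=1685/44034: DF=(1 − 1685/44034·(0.956500+0.911500+0.869300+0.834600))/(1+1685/44034) = 1663/2000 ≈ 0.831500
step 6 [6y] bond c/1=1/50: DF=(226731/250000 − 1/50·(0.956500+0.911500+0.869300+0.834600+0.831500))/(1+1/50) = 2007/2500 ≈ 0.802800
step 7 [7y] zero: DF = P = 61/80 ≈ 0.762500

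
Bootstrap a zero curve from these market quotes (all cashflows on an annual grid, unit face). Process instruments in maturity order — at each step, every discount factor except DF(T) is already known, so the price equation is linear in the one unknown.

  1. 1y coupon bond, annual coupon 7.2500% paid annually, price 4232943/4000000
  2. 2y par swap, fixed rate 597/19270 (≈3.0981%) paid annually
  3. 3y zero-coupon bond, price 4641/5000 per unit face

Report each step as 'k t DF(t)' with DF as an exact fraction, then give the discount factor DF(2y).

step 1 [1y] bond c/1=29/400: DF=(4232943/4000000 − 29/400·(0))/(1+29/400) = 9867/10000 ≈ 0.986700
step 2 [2y] swap r/1=597/19270: DF=(1 − 597/19270·(0.986700))/(1+597/19270) = 9403/10000 ≈ 0.940300
step 3 [3y] zero: DF = P = 4641/5000 ≈ 0.928200

1 1 9867/10000
2 2 9403/10000
3 3 4641/5000
DF(2y) = 9403/10000 ≈ 0.940300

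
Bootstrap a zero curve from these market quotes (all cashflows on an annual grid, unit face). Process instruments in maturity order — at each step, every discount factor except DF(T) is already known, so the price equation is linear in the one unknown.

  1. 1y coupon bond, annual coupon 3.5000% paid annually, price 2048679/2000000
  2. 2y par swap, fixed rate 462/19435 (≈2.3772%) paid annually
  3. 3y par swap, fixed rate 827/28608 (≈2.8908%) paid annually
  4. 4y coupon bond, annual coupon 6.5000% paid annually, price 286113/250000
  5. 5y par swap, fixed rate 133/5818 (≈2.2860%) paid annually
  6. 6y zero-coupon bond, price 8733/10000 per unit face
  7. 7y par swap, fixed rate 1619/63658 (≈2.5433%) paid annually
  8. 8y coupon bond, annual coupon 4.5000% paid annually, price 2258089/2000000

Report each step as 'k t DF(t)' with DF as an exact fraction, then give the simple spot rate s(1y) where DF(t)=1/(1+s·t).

1 1 9897/10000
2 2 4769/5000
3 3 9173/10000
4 4 9/10
5 5 1117/1250
6 6 8733/10000
7 7 8381/10000
8 8 8063/10000
s(1y) = (1/(9897/10000) − 1)/(1) = 103/9897 ≈ 1.0407%

step 1 [1y] bond c/1=7/200: DF=(2048679/2000000 − 7/200·(0))/(1+7/200) = 9897/10000 ≈ 0.989700
step 2 [2y] swap r/1=462/19435: DF=(1 − 462/19435·(0.989700))/(1+462/19435) = 4769/5000 ≈ 0.953800
step 3 [3y] swap r/1=827/28608: DF=(1 − 827/28608·(0.989700+0.953800))/(1+827/28608) = 9173/10000 ≈ 0.917300
step 4 [4y] bond c/1=13/200: DF=(286113/250000 − 13/200·(0.989700+0.953800+0.917300))/(1+13/200) = 9/10 ≈ 0.900000
step 5 [5y] swap r/1=133/5818: DF=(1 − 133/5818·(0.989700+0.953800+0.917300+0.900000))/(1+133/5818) = 1117/1250 ≈ 0.893600
step 6 [6y] zero: DF = P = 8733/10000 ≈ 0.873300
step 7 [7y] swap r/1=1619/63658: DF=(1 − 1619/63658·(0.989700+0.953800+0.917300+0.900000+0.893600+0.873300))/(1+1619/63658) = 8381/10000 ≈ 0.838100
step 8 [8y] bond c/1=9/200: DF=(2258089/2000000 − 9/200·(0.989700+0.953800+0.917300+0.900000+0.893600+0.873300+0.838100))/(1+9/200) = 8063/10000 ≈ 0.806300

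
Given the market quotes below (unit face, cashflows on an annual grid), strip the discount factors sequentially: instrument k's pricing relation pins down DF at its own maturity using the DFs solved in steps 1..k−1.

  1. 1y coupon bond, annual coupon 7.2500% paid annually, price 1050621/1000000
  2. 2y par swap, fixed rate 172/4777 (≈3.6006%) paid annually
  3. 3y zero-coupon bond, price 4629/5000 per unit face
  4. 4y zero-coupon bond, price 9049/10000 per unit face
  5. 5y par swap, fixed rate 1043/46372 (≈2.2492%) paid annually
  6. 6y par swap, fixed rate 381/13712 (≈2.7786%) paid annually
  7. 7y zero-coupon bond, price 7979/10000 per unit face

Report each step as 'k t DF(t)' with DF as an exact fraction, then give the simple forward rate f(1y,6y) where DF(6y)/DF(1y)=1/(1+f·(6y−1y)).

1 1 2449/2500
2 2 582/625
3 3 4629/5000
4 4 9049/10000
5 5 8957/10000
6 6 2119/2500
7 7 7979/10000
f(1y,6y) = ((2449/2500)/(2119/2500) − 1)/(5) = 66/2119 ≈ 3.1147%

step 1 [1y] bond c/1=29/400: DF=(1050621/1000000 − 29/400·(0))/(1+29/400) = 2449/2500 ≈ 0.979600
step 2 [2y] swap r/1=172/4777: DF=(1 − 172/4777·(0.979600))/(1+172/4777) = 582/625 ≈ 0.931200
step 3 [3y] zero: DF = P = 4629/5000 ≈ 0.925800
step 4 [4y] zero: DF = P = 9049/10000 ≈ 0.904900
step 5 [5y] swap r/1=1043/46372: DF=(1 − 1043/46372·(0.979600+0.931200+0.925800+0.904900))/(1+1043/46372) = 8957/10000 ≈ 0.895700
step 6 [6y] swap r/1=381/13712: DF=(1 − 381/13712·(0.979600+0.931200+0.925800+0.904900+0.895700))/(1+381/13712) = 2119/2500 ≈ 0.847600
step 7 [7y] zero: DF = P = 7979/10000 ≈ 0.797900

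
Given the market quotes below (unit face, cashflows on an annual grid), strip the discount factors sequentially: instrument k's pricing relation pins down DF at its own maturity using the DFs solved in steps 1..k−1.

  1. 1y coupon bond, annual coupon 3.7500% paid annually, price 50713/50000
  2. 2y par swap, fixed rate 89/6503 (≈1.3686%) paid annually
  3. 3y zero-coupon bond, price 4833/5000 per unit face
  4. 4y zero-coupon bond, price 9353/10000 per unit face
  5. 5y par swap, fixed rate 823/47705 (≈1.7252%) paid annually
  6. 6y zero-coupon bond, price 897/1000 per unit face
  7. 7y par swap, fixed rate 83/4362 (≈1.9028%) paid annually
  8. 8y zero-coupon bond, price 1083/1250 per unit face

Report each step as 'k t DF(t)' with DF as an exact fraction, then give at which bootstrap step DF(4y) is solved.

step 1 [1y] bond c/1=3/80: DF=(50713/50000 − 3/80·(0))/(1+3/80) = 611/625 ≈ 0.977600
step 2 [2y] swap r/1=89/6503: DF=(1 − 89/6503·(0.977600))/(1+89/6503) = 9733/10000 ≈ 0.973300
step 3 [3y] zero: DF = P = 4833/5000 ≈ 0.966600
step 4 [4y] zero: DF = P = 9353/10000 ≈ 0.935300
step 5 [5y] swap r/1=823/47705: DF=(1 − 823/47705·(0.977600+0.973300+0.966600+0.935300))/(1+823/47705) = 9177/10000 ≈ 0.917700
step 6 [6y] zero: DF = P = 897/1000 ≈ 0.897000
step 7 [7y] swap r/1=83/4362: DF=(1 − 83/4362·(0.977600+0.973300+0.966600+0.935300+0.917700+0.897000))/(1+83/4362) = 1751/2000 ≈ 0.875500
step 8 [8y] zero: DF = P = 1083/1250 ≈ 0.866400

1 1 611/625
2 2 9733/10000
3 3 4833/5000
4 4 9353/10000
5 5 9177/10000
6 6 897/1000
7 7 1751/2000
8 8 1083/1250
DF(4y) is solved at step 4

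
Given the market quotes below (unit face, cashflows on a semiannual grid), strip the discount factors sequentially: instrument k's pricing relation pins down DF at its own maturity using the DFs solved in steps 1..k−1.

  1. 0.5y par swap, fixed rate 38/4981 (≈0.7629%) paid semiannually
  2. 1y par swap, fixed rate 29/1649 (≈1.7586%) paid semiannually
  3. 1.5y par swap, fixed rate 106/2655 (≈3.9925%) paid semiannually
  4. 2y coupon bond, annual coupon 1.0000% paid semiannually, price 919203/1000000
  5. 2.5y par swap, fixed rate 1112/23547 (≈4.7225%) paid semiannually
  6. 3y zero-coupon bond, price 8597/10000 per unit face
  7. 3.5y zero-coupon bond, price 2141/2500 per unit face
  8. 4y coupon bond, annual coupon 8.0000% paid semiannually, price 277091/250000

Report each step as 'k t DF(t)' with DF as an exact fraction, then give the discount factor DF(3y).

step 1 [0.5y] swap r/2=19/4981: DF=(1 − 19/4981·(0))/(1+19/4981) = 4981/5000 ≈ 0.996200
step 2 [1y] swap r/2=29/3298: DF=(1 − 29/3298·(0.996200))/(1+29/3298) = 4913/5000 ≈ 0.982600
step 3 [1.5y] swap r/2=53/2655: DF=(1 − 53/2655·(0.996200+0.982600))/(1+53/2655) = 9417/10000 ≈ 0.941700
step 4 [2y] bond c/2=1/200: DF=(919203/1000000 − 1/200·(0.996200+0.982600+0.941700))/(1+1/200) = 9001/10000 ≈ 0.900100
step 5 [2.5y] swap r/2=556/23547: DF=(1 − 556/23547·(0.996200+0.982600+0.941700+0.900100))/(1+556/23547) = 1111/1250 ≈ 0.888800
step 6 [3y] zero: DF = P = 8597/10000 ≈ 0.859700
step 7 [3.5y] zero: DF = P = 2141/2500 ≈ 0.856400
step 8 [4y] bond c/2=1/25: DF=(277091/250000 − 1/25·(0.996200+0.982600+0.941700+0.900100+0.888800+0.859700+0.856400))/(1+1/25) = 4093/5000 ≈ 0.818600

1 1/2 4981/5000
2 1 4913/5000
3 3/2 9417/10000
4 2 9001/10000
5 5/2 1111/1250
6 3 8597/10000
7 7/2 2141/2500
8 4 4093/5000
DF(3y) = 8597/10000 ≈ 0.859700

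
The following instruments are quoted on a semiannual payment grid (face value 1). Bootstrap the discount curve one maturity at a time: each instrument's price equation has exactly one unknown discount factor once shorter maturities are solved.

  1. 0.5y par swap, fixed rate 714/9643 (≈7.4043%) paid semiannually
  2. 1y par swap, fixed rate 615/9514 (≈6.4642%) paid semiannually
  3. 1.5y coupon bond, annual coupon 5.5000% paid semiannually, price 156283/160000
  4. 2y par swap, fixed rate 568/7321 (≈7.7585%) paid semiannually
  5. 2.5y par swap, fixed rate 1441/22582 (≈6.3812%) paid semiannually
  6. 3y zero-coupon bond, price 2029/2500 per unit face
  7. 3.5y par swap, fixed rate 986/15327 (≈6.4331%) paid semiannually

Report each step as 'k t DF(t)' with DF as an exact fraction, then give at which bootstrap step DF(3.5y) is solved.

step 1 [0.5y] swap r/2=357/9643: DF=(1 − 357/9643·(0))/(1+357/9643) = 9643/10000 ≈ 0.964300
step 2 [1y] swap r/2=615/19028: DF=(1 − 615/19028·(0.964300))/(1+615/19028) = 1877/2000 ≈ 0.938500
step 3 [1.5y] bond c/2=11/400: DF=(156283/160000 − 11/400·(0.964300+0.938500))/(1+11/400) = 8997/10000 ≈ 0.899700
step 4 [2y] swap r/2=284/7321: DF=(1 − 284/7321·(0.964300+0.938500+0.899700))/(1+284/7321) = 429/500 ≈ 0.858000
step 5 [2.5y] swap r/2=1441/45164: DF=(1 − 1441/45164·(0.964300+0.938500+0.899700+0.858000))/(1+1441/45164) = 8559/10000 ≈ 0.855900
step 6 [3y] zero: DF = P = 2029/2500 ≈ 0.811600
step 7 [3.5y] swap r/2=493/15327: DF=(1 − 493/15327·(0.964300+0.938500+0.899700+0.858000+0.855900+0.811600))/(1+493/15327) = 2007/2500 ≈ 0.802800

1 1/2 9643/10000
2 1 1877/2000
3 3/2 8997/10000
4 2 429/500
5 5/2 8559/10000
6 3 2029/2500
7 7/2 2007/2500
DF(3.5y) is solved at step 7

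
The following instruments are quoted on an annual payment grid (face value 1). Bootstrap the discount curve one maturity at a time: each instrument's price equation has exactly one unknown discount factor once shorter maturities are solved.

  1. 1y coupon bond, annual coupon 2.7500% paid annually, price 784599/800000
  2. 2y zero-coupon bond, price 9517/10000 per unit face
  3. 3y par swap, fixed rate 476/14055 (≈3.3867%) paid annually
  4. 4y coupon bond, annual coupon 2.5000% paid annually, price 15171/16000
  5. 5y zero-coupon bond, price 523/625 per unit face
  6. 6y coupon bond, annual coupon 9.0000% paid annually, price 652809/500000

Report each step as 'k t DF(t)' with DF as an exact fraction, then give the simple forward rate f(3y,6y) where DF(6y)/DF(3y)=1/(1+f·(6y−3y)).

1 1 1909/2000
2 2 9517/10000
3 3 1131/1250
4 4 1713/2000
5 5 523/625
6 6 8259/10000
f(3y,6y) = ((1131/1250)/(8259/10000) − 1)/(3) = 263/8259 ≈ 3.1844%

step 1 [1y] bond c/1=11/400: DF=(784599/800000 − 11/400·(0))/(1+11/400) = 1909/2000 ≈ 0.954500
step 2 [2y] zero: DF = P = 9517/10000 ≈ 0.951700
step 3 [3y] swap r/1=476/14055: DF=(1 − 476/14055·(0.954500+0.951700))/(1+476/14055) = 1131/1250 ≈ 0.904800
step 4 [4y] bond c/1=1/40: DF=(15171/16000 − 1/40·(0.954500+0.951700+0.904800))/(1+1/40) = 1713/2000 ≈ 0.856500
step 5 [5y] zero: DF = P = 523/625 ≈ 0.836800
step 6 [6y] bond c/1=9/100: DF=(652809/500000 − 9/100·(0.954500+0.951700+0.904800+0.856500+0.836800))/(1+9/100) = 8259/10000 ≈ 0.825900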